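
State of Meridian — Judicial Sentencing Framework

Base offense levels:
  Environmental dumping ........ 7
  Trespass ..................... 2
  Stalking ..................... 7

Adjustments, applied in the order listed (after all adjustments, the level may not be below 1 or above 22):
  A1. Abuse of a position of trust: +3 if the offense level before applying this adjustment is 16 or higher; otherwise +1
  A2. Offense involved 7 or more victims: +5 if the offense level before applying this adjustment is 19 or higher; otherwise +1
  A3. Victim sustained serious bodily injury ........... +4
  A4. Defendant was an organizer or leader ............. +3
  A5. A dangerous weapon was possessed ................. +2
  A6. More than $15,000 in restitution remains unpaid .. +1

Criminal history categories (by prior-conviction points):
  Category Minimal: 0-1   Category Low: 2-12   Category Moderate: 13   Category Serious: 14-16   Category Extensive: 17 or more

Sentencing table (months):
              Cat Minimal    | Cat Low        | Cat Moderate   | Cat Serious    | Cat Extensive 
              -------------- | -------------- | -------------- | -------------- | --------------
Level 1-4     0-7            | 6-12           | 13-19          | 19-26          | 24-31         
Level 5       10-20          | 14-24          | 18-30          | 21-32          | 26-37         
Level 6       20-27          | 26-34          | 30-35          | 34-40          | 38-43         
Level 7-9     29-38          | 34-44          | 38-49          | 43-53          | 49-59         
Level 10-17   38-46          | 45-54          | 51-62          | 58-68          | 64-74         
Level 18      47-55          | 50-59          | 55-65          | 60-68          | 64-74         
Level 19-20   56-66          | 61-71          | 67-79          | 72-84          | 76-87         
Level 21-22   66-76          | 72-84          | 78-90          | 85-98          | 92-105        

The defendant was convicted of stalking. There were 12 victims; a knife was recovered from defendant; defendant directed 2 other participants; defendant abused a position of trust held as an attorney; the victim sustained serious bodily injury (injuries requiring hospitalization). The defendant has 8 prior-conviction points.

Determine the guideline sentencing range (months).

Base offense level for stalking: 7.
A1 applies (level before this adjustment is 7 < 16, so +1): 7 + 1 = 8.
A2 applies (level before this adjustment is 8 < 19, so +1): 8 + 1 = 9.
A3 applies: 9 + 4 = 13.
A4 applies: 13 + 3 = 16.
A5 applies: 16 + 2 = 18.
Final offense level: 18.
Criminal history: 8 prior points → Category Low (2-12).
Level 18 falls in the 18 band.
Grid: Level 18 × Category Low = 50-59 months.

50-59 months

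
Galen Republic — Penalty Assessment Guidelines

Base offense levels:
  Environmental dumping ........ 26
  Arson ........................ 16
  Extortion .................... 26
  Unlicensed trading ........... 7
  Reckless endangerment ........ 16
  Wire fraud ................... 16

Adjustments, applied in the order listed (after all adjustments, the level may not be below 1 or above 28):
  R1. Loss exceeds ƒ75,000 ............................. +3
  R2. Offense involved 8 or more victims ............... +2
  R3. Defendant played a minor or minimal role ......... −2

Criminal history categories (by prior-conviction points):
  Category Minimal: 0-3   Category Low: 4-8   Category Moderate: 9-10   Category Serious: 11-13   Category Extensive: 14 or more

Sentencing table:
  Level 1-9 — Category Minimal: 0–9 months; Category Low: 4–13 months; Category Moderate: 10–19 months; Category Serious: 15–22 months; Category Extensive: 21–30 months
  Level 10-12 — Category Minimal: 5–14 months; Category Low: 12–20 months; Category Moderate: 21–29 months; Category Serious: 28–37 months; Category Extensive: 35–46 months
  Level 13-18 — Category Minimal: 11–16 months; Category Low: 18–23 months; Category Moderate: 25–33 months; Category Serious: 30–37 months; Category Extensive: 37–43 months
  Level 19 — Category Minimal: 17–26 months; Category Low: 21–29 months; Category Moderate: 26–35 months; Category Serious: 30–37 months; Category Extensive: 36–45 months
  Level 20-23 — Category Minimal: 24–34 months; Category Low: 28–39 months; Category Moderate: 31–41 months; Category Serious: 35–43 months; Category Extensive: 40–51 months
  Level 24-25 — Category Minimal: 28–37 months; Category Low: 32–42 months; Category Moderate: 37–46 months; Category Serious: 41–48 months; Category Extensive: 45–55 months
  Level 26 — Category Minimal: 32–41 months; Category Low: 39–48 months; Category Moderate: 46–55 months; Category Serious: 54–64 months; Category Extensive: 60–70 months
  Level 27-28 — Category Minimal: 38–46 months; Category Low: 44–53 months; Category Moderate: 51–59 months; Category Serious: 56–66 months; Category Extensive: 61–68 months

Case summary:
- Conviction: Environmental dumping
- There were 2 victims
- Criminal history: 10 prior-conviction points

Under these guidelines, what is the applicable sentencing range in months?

Base offense level for environmental dumping: 26.
Final offense level: 26.
Criminal history: 10 prior points → Category Moderate (9-10).
Level 26 falls in the 26 band.
Grid: Level 26 × Category Moderate = 46-55 months.

46-55 months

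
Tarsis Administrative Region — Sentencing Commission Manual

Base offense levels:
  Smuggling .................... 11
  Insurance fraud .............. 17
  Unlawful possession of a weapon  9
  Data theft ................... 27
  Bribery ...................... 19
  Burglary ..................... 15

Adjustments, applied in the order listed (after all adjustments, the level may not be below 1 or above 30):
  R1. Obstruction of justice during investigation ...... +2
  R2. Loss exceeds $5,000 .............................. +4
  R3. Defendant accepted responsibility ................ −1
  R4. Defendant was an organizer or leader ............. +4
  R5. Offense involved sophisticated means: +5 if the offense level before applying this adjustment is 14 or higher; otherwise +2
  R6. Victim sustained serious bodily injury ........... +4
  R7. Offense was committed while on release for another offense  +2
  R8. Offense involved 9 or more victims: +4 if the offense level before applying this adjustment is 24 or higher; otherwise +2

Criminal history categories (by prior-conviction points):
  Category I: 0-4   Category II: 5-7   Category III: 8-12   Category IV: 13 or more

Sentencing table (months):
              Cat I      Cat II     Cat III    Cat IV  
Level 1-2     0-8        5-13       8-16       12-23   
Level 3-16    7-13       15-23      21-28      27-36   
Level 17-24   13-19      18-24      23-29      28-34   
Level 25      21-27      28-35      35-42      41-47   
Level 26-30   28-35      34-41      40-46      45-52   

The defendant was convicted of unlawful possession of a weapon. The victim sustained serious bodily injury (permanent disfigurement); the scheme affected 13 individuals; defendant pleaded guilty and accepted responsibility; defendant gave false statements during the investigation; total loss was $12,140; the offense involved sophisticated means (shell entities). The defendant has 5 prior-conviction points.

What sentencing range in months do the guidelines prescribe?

Base offense level for unlawful possession of a weapon: 9.
R1 applies: 9 + 2 = 11.
R2 applies: 11 + 4 = 15.
R3 applies: 15 − 1 = 14.
R5 applies (level before this adjustment is 14 ≥ 14, so +5): 14 + 5 = 19.
R6 applies: 19 + 4 = 23.
R8 applies (level before this adjustment is 23 < 24, so +2): 23 + 2 = 25.
Final offense level: 25.
Criminal history: 5 prior points → Category II (5-7).
Level 25 falls in the 25 band.
Grid: Level 25 × Category II = 28-35 months.

28-35 months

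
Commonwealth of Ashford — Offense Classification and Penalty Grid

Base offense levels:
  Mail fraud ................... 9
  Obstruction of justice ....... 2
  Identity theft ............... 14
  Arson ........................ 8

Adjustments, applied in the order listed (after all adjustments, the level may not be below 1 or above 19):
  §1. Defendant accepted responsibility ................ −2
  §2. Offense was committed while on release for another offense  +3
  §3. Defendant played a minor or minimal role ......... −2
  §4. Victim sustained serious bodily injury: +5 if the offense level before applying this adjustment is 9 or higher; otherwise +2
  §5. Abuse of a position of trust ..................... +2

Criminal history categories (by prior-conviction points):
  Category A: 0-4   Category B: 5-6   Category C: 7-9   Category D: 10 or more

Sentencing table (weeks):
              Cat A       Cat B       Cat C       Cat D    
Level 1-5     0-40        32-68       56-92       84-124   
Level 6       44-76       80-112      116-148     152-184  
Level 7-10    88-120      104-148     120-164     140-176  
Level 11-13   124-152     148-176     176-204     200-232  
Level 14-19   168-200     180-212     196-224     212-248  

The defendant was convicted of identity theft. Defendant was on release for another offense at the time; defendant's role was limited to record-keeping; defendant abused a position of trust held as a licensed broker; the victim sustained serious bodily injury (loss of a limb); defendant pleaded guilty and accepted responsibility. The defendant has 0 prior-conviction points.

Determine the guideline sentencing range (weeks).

168-200 weeks

Base offense level for identity theft: 14.
§1 applies: 14 − 2 = 12.
§2 applies: 12 + 3 = 15.
§3 applies: 15 − 2 = 13.
§4 applies (level before this adjustment is 13 ≥ 9, so +5): 13 + 5 = 18.
§5 applies: 18 + 2 = 20.
Level 20 exceeds the maximum of 19; capped at 19.
Final offense level: 19.
Criminal history: 0 prior points → Category A (0-4).
Level 19 falls in the 14-19 band.
Grid: Level 14-19 × Category A = 168-200 weeks.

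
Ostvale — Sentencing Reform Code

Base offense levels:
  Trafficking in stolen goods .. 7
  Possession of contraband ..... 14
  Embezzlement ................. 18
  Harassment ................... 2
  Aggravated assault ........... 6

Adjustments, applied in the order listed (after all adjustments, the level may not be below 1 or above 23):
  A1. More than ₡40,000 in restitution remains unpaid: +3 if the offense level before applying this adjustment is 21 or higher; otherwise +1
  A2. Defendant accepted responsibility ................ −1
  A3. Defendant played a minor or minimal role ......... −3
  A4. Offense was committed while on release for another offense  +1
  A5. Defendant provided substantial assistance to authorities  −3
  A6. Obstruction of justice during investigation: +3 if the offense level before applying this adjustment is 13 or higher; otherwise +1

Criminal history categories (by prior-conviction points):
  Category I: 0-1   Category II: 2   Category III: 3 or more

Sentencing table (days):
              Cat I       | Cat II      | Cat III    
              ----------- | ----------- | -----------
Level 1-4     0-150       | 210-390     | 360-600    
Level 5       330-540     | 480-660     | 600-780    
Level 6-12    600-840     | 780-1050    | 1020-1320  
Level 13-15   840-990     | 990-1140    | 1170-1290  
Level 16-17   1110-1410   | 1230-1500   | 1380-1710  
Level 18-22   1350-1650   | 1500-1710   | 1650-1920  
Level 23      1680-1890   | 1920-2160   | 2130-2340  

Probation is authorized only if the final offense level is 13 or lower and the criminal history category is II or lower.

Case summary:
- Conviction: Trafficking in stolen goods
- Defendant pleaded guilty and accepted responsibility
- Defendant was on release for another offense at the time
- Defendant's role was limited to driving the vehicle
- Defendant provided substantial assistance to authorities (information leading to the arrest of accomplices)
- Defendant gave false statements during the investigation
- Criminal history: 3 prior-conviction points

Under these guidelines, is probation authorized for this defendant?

No

Base offense level for trafficking in stolen goods: 7.
A1 does not apply.
A2 applies: 7 − 1 = 6.
A3 applies: 6 − 3 = 3.
A4 applies: 3 + 1 = 4.
A5 applies: 4 − 3 = 1.
A6 applies (level before this adjustment is 1 < 13, so +1): 1 + 1 = 2.
Final offense level: 2.
Criminal history: 3 prior points → Category III (3+).
Level 2 falls in the 1-4 band.
Grid: Level 1-4 × Category III = 360-600 days.
Probation check: level 2 ≤ 13 and category III > II → not eligible.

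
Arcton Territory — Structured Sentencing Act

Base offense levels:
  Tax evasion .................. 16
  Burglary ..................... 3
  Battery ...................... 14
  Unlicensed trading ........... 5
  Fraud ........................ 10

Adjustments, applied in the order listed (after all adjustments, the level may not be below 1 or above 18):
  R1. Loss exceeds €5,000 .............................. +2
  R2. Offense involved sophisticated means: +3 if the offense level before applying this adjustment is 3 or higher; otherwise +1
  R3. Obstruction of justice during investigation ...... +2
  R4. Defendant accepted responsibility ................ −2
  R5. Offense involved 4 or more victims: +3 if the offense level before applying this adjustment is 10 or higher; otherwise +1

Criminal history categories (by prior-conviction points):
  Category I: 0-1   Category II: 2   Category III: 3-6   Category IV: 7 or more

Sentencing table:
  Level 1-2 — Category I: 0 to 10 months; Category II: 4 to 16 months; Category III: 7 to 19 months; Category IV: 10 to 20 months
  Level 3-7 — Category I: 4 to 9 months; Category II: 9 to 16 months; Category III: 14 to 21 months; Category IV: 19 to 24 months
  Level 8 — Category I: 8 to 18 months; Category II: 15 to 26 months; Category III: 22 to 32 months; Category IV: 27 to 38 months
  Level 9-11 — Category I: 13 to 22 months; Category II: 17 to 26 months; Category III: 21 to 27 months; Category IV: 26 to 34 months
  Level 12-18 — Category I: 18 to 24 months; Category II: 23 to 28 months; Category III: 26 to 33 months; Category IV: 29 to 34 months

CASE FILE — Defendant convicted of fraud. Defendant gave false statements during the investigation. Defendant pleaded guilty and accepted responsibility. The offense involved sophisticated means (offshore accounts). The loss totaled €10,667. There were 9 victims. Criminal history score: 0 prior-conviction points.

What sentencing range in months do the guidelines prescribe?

18-24 months

Base offense level for fraud: 10.
R1 applies: 10 + 2 = 12.
R2 applies (level before this adjustment is 12 ≥ 3, so +3): 12 + 3 = 15.
R3 applies: 15 + 2 = 17.
R4 applies: 17 − 2 = 15.
R5 applies (level before this adjustment is 15 ≥ 10, so +3): 15 + 3 = 18.
Final offense level: 18.
Criminal history: 0 prior points → Category I (0-1).
Level 18 falls in the 12-18 band.
Grid: Level 12-18 × Category I = 18-24 months.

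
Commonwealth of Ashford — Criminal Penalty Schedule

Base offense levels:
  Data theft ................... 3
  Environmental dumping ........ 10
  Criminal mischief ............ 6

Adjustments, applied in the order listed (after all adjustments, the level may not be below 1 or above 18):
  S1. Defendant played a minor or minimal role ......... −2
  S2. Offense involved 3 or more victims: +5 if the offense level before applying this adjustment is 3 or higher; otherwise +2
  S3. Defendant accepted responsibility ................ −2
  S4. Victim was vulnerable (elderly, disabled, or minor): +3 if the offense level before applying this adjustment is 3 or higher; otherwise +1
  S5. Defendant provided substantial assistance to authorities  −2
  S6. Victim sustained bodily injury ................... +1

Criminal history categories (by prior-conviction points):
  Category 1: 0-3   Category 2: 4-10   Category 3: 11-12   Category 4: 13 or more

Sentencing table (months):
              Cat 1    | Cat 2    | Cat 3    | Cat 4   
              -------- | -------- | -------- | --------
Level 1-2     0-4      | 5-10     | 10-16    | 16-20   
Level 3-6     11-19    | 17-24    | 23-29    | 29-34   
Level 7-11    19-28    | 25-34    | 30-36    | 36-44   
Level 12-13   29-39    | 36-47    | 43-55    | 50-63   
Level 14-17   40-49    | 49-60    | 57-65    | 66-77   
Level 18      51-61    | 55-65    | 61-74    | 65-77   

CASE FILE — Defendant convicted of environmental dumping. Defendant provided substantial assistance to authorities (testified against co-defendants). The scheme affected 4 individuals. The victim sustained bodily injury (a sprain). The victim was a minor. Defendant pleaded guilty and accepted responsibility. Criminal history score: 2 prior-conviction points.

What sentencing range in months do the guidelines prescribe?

40-49 months

Base offense level for environmental dumping: 10.
S1 does not apply.
S2 applies (level before this adjustment is 10 ≥ 3, so +5): 10 + 5 = 15.
S3 applies: 15 − 2 = 13.
S4 applies (level before this adjustment is 13 ≥ 3, so +3): 13 + 3 = 16.
S5 applies: 16 − 2 = 14.
S6 applies: 14 + 1 = 15.
Final offense level: 15.
Criminal history: 2 prior points → Category 1 (0-3).
Level 15 falls in the 14-17 band.
Grid: Level 14-17 × Category 1 = 40-49 months.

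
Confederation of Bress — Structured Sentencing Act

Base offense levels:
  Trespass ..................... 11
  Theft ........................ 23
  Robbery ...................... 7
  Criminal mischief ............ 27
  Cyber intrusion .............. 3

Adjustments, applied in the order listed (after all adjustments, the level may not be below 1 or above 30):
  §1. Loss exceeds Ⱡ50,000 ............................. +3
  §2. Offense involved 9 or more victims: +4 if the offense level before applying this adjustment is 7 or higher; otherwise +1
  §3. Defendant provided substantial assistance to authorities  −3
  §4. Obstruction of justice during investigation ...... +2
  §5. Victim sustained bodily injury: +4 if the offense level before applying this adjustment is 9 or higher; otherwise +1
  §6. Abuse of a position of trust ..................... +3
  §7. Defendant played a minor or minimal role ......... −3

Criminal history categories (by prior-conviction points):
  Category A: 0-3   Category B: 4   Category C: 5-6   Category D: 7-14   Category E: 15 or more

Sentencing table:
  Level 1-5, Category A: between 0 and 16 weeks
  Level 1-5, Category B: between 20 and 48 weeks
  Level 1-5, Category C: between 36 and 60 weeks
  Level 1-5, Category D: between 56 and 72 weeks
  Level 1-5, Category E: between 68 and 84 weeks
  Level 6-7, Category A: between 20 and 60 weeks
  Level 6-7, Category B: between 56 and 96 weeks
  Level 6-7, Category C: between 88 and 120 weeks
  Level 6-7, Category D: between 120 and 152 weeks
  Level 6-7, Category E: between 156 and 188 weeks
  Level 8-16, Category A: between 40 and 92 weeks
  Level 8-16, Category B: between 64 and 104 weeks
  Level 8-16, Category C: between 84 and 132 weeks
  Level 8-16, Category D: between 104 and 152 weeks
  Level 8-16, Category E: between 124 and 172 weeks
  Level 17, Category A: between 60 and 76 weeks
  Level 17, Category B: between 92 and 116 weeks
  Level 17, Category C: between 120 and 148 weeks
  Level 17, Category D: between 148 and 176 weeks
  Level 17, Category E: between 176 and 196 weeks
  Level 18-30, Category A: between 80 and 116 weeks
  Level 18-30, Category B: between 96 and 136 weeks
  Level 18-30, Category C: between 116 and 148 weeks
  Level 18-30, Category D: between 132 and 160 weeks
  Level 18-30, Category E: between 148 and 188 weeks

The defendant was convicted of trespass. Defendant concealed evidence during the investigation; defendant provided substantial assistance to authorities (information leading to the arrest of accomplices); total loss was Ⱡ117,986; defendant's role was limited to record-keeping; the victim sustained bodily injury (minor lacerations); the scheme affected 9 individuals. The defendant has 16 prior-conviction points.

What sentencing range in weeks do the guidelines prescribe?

148-188 weeks

Base offense level for trespass: 11.
§1 applies: 11 + 3 = 14.
§2 applies (level before this adjustment is 14 ≥ 7, so +4): 14 + 4 = 18.
§3 applies: 18 − 3 = 15.
§4 applies: 15 + 2 = 17.
§5 applies (level before this adjustment is 17 ≥ 9, so +4): 17 + 4 = 21.
§6 does not apply.
§7 applies: 21 − 3 = 18.
Final offense level: 18.
Criminal history: 16 prior points → Category E (15+).
Level 18 falls in the 18-30 band.
Grid: Level 18-30 × Category E = 148-188 weeks.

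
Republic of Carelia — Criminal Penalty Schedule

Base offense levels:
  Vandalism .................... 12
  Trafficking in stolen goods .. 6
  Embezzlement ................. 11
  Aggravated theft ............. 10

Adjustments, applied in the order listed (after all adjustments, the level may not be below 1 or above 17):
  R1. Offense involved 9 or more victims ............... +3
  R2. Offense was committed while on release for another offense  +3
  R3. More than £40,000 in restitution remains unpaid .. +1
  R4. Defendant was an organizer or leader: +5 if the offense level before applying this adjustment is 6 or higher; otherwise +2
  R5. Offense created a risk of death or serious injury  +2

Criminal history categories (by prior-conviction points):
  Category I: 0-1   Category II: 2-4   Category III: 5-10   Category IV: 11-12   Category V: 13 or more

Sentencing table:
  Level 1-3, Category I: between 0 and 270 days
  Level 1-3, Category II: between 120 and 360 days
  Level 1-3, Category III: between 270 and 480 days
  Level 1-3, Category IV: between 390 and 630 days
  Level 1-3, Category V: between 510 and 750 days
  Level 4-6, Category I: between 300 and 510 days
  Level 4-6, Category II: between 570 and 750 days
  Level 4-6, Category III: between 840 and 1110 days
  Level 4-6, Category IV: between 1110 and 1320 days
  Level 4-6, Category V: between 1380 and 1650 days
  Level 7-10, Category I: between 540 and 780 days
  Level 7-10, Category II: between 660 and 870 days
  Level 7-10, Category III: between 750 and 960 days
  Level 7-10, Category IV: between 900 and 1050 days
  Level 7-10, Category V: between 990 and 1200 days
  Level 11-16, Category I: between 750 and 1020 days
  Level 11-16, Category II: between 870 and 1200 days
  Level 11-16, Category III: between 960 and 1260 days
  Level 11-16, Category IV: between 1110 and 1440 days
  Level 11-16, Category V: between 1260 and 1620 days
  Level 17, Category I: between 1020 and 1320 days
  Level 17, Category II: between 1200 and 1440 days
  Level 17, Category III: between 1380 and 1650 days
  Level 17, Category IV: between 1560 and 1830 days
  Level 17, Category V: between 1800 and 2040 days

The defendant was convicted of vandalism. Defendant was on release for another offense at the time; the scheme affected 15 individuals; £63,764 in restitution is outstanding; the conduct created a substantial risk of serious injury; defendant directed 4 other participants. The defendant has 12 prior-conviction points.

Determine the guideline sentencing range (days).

1560-1830 days

Base offense level for vandalism: 12.
R1 applies: 12 + 3 = 15.
R2 applies: 15 + 3 = 18.
R3 applies: 18 + 1 = 19.
R4 applies (level before this adjustment is 19 ≥ 6, so +5): 19 + 5 = 24.
R5 applies: 24 + 2 = 26.
Level 26 exceeds the maximum of 17; capped at 17.
Final offense level: 17.
Criminal history: 12 prior points → Category IV (11-12).
Level 17 falls in the 17 band.
Grid: Level 17 × Category IV = 1560-1830 days.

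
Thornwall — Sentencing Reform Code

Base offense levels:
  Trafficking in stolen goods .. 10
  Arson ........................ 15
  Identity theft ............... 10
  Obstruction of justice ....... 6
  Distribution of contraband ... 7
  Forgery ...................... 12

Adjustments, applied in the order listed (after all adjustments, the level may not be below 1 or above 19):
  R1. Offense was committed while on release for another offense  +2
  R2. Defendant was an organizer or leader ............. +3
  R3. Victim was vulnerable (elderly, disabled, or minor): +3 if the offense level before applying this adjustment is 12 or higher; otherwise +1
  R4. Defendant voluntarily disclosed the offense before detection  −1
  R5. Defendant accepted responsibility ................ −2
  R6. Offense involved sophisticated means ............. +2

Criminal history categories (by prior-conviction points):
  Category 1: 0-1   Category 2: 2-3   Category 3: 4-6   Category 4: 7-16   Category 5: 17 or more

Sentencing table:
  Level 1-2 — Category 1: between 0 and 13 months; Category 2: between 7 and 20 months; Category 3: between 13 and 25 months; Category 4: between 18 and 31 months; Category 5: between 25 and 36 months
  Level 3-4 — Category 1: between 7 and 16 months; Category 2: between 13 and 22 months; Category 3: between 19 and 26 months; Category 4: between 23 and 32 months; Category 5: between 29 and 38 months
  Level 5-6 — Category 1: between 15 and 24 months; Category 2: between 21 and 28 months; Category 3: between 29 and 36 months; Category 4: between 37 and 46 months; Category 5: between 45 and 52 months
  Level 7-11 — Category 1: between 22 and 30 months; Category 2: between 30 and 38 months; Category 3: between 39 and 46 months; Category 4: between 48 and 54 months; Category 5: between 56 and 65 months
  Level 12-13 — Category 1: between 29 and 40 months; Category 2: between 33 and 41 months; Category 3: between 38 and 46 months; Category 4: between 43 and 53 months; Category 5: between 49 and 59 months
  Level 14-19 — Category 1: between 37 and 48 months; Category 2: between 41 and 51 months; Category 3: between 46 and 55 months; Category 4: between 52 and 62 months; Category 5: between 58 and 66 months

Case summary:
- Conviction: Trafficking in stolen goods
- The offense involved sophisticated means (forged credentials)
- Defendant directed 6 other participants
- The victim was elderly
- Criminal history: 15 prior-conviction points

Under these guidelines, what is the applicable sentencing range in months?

Base offense level for trafficking in stolen goods: 10.
R2 applies: 10 + 3 = 13.
R3 applies (level before this adjustment is 13 ≥ 12, so +3): 13 + 3 = 16.
R6 applies: 16 + 2 = 18.
Final offense level: 18.
Criminal history: 15 prior points → Category 4 (7-16).
Level 18 falls in the 14-19 band.
Grid: Level 14-19 × Category 4 = 52-62 months.

52-62 months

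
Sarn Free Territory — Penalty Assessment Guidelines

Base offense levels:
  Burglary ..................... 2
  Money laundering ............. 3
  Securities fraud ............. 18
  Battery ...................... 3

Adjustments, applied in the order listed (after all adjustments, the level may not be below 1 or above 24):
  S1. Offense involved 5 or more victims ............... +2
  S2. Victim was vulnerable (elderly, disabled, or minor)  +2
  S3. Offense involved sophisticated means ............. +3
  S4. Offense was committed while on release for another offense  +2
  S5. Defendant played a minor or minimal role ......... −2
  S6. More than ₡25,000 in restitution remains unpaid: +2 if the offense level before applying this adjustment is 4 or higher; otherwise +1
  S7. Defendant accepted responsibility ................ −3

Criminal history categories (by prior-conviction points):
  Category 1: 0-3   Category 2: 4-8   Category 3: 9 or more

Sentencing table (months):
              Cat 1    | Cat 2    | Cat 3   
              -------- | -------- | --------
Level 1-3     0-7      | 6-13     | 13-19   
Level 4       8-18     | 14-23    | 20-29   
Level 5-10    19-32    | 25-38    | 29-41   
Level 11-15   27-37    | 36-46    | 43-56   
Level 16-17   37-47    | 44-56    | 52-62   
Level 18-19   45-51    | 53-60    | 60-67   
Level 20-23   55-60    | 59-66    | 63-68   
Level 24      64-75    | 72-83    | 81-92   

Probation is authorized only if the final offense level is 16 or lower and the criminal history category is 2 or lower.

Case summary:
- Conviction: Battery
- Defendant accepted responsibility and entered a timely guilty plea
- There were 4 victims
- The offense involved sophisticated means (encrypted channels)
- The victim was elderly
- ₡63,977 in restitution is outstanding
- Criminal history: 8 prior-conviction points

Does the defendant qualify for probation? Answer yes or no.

Yes

Base offense level for battery: 3.
S1 does not apply.
S2 applies: 3 + 2 = 5.
S3 applies: 5 + 3 = 8.
S6 applies (level before this adjustment is 8 ≥ 4, so +2): 8 + 2 = 10.
S7 applies: 10 − 3 = 7.
Final offense level: 7.
Criminal history: 8 prior points → Category 2 (4-8).
Level 7 falls in the 5-10 band.
Grid: Level 5-10 × Category 2 = 25-38 months.
Probation check: level 7 ≤ 16 and category 2 ≤ 2 → eligible.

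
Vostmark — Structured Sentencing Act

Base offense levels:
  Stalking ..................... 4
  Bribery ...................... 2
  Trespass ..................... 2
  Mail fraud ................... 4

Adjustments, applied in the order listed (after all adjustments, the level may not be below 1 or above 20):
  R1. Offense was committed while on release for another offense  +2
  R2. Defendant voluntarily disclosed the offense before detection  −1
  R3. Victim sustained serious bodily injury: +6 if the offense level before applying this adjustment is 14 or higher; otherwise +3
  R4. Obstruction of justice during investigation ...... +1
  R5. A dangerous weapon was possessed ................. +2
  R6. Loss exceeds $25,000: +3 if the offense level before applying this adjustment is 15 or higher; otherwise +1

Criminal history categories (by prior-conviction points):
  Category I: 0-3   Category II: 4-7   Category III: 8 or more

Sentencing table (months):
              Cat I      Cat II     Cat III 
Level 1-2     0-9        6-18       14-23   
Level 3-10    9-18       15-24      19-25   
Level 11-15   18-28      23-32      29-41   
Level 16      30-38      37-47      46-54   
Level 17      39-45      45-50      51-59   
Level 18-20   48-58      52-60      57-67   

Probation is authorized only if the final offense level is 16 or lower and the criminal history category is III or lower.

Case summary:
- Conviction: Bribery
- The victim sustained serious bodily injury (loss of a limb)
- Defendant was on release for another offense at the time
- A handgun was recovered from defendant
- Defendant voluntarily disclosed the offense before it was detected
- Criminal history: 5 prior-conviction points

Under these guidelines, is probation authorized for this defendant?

Yes

Base offense level for bribery: 2.
R1 applies: 2 + 2 = 4.
R2 applies: 4 − 1 = 3.
R3 applies (level before this adjustment is 3 < 14, so +3): 3 + 3 = 6.
R5 applies: 6 + 2 = 8.
Final offense level: 8.
Criminal history: 5 prior points → Category II (4-7).
Level 8 falls in the 3-10 band.
Grid: Level 3-10 × Category II = 15-24 months.
Probation check: level 8 ≤ 16 and category II ≤ III → eligible.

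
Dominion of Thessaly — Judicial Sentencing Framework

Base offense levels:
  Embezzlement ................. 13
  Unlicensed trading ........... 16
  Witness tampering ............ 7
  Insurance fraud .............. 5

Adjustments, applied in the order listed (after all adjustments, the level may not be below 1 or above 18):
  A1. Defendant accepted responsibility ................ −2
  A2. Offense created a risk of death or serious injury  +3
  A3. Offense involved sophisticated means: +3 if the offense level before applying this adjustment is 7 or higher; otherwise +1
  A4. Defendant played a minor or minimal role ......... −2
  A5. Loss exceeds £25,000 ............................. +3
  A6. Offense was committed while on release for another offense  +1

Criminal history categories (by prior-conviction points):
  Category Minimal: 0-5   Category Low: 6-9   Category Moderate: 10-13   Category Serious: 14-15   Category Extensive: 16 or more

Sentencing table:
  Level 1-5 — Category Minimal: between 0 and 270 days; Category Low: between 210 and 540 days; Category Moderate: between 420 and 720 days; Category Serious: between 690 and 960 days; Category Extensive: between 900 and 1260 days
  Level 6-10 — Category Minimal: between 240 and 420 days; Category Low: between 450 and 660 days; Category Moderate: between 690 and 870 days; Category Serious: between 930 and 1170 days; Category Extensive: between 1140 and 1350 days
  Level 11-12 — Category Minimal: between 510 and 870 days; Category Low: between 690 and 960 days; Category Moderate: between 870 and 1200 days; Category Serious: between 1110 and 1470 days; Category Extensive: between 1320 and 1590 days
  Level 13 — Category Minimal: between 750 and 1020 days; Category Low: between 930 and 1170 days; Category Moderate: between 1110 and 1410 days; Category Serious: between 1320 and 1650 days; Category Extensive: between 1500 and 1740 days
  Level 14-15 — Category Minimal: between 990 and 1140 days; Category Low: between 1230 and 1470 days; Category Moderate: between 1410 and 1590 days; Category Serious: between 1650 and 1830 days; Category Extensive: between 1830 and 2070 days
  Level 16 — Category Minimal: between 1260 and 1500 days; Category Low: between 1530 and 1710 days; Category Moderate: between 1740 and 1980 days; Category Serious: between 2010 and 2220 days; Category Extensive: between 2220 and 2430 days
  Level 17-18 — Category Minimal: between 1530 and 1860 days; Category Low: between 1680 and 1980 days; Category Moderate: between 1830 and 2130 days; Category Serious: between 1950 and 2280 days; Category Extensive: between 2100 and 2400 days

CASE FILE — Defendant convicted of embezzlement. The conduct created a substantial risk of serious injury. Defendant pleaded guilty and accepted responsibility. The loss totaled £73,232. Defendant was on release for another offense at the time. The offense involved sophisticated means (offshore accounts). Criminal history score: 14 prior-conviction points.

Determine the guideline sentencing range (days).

Base offense level for embezzlement: 13.
A1 applies: 13 − 2 = 11.
A2 applies: 11 + 3 = 14.
A3 applies (level before this adjustment is 14 ≥ 7, so +3): 14 + 3 = 17.
A4 does not apply.
A5 applies: 17 + 3 = 20.
A6 applies: 20 + 1 = 21.
Level 21 exceeds the maximum of 18; capped at 18.
Final offense level: 18.
Criminal history: 14 prior points → Category Serious (14-15).
Level 18 falls in the 17-18 band.
Grid: Level 17-18 × Category Serious = 1950-2280 days.

1950-2280 days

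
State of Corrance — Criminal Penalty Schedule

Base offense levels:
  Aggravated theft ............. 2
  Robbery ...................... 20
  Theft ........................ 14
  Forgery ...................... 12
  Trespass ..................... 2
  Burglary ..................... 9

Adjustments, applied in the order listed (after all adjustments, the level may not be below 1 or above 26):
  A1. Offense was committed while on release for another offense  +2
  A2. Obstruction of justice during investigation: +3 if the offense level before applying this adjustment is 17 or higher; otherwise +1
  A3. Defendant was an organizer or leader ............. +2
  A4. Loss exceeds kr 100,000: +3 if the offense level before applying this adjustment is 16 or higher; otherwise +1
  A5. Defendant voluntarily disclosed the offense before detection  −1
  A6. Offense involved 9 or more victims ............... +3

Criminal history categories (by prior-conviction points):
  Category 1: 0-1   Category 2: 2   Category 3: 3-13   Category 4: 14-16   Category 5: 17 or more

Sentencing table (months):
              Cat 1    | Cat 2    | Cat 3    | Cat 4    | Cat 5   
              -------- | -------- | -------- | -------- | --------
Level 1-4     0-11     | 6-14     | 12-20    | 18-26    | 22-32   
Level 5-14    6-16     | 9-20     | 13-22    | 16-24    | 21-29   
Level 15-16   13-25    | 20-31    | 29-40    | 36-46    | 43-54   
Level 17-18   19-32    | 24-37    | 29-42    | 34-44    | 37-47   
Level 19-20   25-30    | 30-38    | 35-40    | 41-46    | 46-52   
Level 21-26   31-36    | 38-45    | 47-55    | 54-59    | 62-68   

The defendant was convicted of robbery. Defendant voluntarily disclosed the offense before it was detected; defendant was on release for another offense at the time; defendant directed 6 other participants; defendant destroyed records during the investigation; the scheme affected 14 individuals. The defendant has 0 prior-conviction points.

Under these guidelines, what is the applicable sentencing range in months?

31-36 months

Base offense level for robbery: 20.
A1 applies: 20 + 2 = 22.
A2 applies (level before this adjustment is 22 ≥ 17, so +3): 22 + 3 = 25.
A3 applies: 25 + 2 = 27.
A4 does not apply.
A5 applies: 27 − 1 = 26.
A6 applies: 26 + 3 = 29.
Level 29 exceeds the maximum of 26; capped at 26.
Final offense level: 26.
Criminal history: 0 prior points → Category 1 (0-1).
Level 26 falls in the 21-26 band.
Grid: Level 21-26 × Category 1 = 31-36 months.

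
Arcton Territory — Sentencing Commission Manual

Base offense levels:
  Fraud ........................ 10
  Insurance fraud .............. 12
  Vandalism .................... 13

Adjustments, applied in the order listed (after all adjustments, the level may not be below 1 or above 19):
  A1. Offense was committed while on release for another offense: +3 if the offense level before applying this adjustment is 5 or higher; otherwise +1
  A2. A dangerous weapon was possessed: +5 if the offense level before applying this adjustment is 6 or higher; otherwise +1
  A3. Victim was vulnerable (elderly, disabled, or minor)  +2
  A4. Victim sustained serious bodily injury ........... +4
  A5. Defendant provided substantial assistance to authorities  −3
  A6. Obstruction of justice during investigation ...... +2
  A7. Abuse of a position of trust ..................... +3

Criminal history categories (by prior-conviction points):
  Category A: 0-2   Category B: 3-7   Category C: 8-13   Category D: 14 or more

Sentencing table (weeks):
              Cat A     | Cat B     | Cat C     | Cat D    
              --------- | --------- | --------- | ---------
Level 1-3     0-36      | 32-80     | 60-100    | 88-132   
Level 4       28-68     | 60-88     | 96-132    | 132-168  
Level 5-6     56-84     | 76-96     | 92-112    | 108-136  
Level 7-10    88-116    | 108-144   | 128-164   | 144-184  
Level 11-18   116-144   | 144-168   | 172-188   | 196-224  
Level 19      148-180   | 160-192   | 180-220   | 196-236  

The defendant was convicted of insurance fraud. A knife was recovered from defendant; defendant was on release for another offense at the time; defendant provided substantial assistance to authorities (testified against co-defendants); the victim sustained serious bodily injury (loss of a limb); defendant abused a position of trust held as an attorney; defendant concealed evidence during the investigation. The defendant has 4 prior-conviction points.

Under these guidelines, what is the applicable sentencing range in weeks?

160-192 weeks

Base offense level for insurance fraud: 12.
A1 applies (level before this adjustment is 12 ≥ 5, so +3): 12 + 3 = 15.
A2 applies (level before this adjustment is 15 ≥ 6, so +5): 15 + 5 = 20.
A4 applies: 20 + 4 = 24.
A5 applies: 24 − 3 = 21.
A6 applies: 21 + 2 = 23.
A7 applies: 23 + 3 = 26.
Level 26 exceeds the maximum of 19; capped at 19.
Final offense level: 19.
Criminal history: 4 prior points → Category B (3-7).
Level 19 falls in the 19 band.
Grid: Level 19 × Category B = 160-192 weeks.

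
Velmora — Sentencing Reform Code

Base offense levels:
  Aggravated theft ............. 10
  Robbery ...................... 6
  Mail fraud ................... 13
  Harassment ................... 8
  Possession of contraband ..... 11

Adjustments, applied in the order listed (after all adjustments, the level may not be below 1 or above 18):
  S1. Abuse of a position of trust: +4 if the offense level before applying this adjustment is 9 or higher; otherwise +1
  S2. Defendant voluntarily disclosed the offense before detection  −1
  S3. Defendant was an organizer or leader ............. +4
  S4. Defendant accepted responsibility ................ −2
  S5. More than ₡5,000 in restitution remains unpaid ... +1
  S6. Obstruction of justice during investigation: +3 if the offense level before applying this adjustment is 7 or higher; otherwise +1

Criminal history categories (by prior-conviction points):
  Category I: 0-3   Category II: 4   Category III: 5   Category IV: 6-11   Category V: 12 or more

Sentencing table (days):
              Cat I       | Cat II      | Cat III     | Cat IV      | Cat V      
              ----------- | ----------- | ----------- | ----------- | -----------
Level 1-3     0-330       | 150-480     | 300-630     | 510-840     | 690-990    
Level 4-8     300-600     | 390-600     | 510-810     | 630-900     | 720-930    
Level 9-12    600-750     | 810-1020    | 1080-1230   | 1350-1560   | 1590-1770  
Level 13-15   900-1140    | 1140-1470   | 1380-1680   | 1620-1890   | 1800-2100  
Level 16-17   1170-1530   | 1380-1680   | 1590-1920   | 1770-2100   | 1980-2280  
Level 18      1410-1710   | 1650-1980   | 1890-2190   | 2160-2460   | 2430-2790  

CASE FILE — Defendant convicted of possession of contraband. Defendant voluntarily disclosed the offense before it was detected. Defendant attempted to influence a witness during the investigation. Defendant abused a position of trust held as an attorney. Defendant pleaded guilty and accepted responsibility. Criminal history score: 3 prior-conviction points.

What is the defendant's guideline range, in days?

Base offense level for possession of contraband: 11.
S1 applies (level before this adjustment is 11 ≥ 9, so +4): 11 + 4 = 15.
S2 applies: 15 − 1 = 14.
S4 applies: 14 − 2 = 12.
S5 does not apply.
S6 applies (level before this adjustment is 12 ≥ 7, so +3): 12 + 3 = 15.
Final offense level: 15.
Criminal history: 3 prior points → Category I (0-3).
Level 15 falls in the 13-15 band.
Grid: Level 13-15 × Category I = 900-1140 days.

900-1140 days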